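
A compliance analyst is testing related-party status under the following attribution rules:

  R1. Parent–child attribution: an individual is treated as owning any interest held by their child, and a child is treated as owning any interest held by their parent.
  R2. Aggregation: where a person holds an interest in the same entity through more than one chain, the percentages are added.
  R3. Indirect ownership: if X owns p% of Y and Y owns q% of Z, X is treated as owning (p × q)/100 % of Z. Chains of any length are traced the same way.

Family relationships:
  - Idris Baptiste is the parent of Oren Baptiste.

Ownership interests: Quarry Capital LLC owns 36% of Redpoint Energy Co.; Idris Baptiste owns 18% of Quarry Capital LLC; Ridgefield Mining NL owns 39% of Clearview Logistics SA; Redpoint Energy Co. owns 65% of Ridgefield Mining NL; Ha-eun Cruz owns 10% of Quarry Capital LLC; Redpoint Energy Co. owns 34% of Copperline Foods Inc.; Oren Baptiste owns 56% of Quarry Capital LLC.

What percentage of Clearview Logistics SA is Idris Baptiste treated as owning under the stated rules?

By parent–child attribution (R1), Idris Baptiste is treated as also owning Oren Baptiste's interest in Quarry Capital LLC, giving 18% + 56% = 74%.
Chain via Quarry Capital LLC → Redpoint Energy Co. → Ridgefield Mining NL (R3): 74% × 36% × 65% × 39% = 6.75324% of Clearview Logistics SA.

6.75324%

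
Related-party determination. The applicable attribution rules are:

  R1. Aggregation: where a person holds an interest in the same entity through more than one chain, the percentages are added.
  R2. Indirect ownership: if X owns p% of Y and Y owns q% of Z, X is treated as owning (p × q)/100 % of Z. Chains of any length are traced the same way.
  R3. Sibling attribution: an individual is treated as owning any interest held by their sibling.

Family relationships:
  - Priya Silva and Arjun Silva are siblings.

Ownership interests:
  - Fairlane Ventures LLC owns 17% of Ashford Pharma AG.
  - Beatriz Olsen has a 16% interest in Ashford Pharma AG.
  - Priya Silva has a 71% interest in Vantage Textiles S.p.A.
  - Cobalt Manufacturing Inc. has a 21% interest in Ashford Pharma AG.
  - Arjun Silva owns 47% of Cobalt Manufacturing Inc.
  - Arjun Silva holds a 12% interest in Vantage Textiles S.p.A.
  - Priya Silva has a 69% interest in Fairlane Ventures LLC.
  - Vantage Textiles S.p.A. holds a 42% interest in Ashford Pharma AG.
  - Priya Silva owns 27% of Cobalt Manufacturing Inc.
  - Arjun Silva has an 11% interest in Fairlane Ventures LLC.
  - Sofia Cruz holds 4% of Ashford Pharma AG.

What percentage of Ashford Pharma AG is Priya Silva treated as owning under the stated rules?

64%

By sibling attribution (R3), Priya Silva is treated as also owning Arjun Silva's interest in Fairlane Ventures LLC, giving 69% + 11% = 80%.
By sibling attribution (R3), Priya Silva is treated as also owning Arjun Silva's interest in Cobalt Manufacturing Inc, giving 27% + 47% = 74%.
By sibling attribution (R3), Priya Silva is treated as also owning Arjun Silva's interest in Vantage Textiles S.p.A, giving 71% + 12% = 83%.
Chain via Fairlane Ventures LLC (R2): 80% × 17% = 13.6% of Ashford Pharma AG.
Chain via Cobalt Manufacturing Inc. (R2): 74% × 21% = 15.54% of Ashford Pharma AG.
Chain via Vantage Textiles S.p.A. (R2): 83% × 42% = 34.86% of Ashford Pharma AG.
Aggregating (R1): 13.6% + 15.54% + 34.86% = 64%.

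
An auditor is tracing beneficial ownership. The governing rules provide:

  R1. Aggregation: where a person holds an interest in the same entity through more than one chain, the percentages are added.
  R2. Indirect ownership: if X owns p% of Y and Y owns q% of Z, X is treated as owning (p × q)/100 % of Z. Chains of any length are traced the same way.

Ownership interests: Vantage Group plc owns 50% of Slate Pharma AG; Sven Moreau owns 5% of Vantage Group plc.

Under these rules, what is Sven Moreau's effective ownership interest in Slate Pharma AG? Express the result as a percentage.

Chain via Vantage Group plc (R2): 5% × 50% = 2.5% of Slate Pharma AG.

2.5%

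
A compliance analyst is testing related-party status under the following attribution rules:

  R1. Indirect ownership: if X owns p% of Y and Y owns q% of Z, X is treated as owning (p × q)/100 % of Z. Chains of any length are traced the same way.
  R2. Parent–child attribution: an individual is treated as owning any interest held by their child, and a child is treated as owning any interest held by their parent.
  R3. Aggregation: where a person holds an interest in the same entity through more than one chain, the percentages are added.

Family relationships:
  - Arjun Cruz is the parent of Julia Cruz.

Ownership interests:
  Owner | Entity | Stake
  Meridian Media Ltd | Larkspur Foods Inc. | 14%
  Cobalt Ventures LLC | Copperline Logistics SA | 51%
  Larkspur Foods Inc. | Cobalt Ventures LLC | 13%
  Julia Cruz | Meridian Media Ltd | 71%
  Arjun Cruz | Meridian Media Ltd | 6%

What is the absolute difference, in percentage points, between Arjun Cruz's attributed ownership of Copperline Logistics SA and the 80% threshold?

79.285286

By parent–child attribution (R2), Arjun Cruz is treated as also owning Julia Cruz's interest in Meridian Media Ltd, giving 6% + 71% = 77%.
Chain via Meridian Media Ltd → Larkspur Foods Inc. → Cobalt Ventures LLC (R1): 77% × 14% × 13% × 51% = 0.714714% of Copperline Logistics SA.
0.714714% falls short of the 80% threshold by 79.285286 percentage points.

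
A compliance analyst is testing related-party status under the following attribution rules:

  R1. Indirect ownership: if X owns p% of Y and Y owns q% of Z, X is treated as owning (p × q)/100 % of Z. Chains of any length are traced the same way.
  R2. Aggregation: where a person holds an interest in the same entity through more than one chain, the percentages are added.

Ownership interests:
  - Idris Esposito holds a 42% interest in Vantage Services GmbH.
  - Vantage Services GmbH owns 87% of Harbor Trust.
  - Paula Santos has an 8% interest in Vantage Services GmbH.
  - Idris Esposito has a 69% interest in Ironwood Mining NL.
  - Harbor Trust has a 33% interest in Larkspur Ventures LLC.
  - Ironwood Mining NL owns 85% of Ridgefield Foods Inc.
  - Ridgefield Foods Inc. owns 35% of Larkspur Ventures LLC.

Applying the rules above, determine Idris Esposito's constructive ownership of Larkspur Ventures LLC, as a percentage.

Chain via Vantage Services GmbH → Harbor Trust (R1): 42% × 87% × 33% = 12.0582% of Larkspur Ventures LLC.
Chain via Ironwood Mining NL → Ridgefield Foods Inc. (R1): 69% × 85% × 35% = 20.5275% of Larkspur Ventures LLC.
Aggregating (R2): 12.0582% + 20.5275% = 32.5857%.

32.5857%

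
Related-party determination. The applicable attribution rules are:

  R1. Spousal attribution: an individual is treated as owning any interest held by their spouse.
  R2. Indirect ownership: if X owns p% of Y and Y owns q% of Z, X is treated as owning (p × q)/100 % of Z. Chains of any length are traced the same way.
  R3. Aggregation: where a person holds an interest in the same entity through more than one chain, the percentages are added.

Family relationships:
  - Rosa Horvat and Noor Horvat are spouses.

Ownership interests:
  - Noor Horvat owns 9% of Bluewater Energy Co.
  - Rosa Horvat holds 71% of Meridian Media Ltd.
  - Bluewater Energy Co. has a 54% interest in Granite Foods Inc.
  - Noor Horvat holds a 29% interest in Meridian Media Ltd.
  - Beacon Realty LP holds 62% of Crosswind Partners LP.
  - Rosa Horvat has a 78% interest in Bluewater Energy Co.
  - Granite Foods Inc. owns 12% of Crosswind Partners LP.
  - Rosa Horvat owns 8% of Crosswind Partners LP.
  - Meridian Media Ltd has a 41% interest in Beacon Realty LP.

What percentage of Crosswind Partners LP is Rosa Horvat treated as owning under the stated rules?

39.0576%

By spousal attribution (R1), Rosa Horvat is treated as also owning Noor Horvat's interest in Meridian Media Ltd, giving 71% + 29% = 100%.
By spousal attribution (R1), Rosa Horvat is treated as also owning Noor Horvat's interest in Bluewater Energy Co, giving 78% + 9% = 87%.
Chain via Meridian Media Ltd → Beacon Realty LP (R2): 100% × 41% × 62% = 25.42% of Crosswind Partners LP.
Chain via Bluewater Energy Co. → Granite Foods Inc. (R2): 87% × 54% × 12% = 5.6376% of Crosswind Partners LP.
Direct interest in Crosswind Partners LP: 8%.
Aggregating (R3): 25.42% + 5.6376% + 8% = 39.0576%.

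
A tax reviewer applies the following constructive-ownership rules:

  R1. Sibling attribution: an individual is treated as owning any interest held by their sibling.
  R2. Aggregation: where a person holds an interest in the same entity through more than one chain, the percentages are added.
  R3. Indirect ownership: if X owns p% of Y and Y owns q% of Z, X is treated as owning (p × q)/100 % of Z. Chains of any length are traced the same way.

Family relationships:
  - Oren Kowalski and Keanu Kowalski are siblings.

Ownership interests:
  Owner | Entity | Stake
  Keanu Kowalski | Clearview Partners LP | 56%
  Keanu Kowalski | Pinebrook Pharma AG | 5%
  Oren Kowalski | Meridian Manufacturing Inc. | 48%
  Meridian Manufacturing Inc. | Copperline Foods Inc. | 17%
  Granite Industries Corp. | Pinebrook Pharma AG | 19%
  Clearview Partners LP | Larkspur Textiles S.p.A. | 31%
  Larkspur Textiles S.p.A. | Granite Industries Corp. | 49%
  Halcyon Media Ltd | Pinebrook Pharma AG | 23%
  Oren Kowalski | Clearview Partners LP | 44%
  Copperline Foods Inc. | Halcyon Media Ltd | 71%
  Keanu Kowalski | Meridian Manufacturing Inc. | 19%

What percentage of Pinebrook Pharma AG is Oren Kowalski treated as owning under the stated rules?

9.746087%

By sibling attribution (R1), Oren Kowalski is treated as also owning Keanu Kowalski's interest in Clearview Partners LP, giving 44% + 56% = 100%.
By sibling attribution (R1), Oren Kowalski is treated as also owning Keanu Kowalski's interest in Meridian Manufacturing Inc, giving 48% + 19% = 67%.
By sibling attribution (R1), Oren Kowalski is treated as owning Keanu Kowalski's 5% interest in Pinebrook Pharma AG.
Chain via Clearview Partners LP → Larkspur Textiles S.p.A. → Granite Industries Corp. (R3): 100% × 31% × 49% × 19% = 2.8861% of Pinebrook Pharma AG.
Chain via Meridian Manufacturing Inc. → Copperline Foods Inc. → Halcyon Media Ltd (R3): 67% × 17% × 71% × 23% = 1.859987% of Pinebrook Pharma AG.
Direct interest in Pinebrook Pharma AG: 5%.
Aggregating (R2): 2.8861% + 1.859987% + 5% = 9.746087%.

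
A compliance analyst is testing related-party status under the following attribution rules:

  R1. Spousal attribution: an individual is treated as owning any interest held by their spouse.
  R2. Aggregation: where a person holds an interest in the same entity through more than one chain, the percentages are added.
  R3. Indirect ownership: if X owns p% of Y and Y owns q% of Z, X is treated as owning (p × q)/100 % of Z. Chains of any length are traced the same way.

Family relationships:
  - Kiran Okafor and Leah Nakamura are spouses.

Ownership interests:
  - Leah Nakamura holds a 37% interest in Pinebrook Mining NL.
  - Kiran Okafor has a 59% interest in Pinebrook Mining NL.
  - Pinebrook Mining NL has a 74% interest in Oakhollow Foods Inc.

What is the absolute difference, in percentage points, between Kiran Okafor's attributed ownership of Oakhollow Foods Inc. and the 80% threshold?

By spousal attribution (R1), Kiran Okafor is treated as also owning Leah Nakamura's interest in Pinebrook Mining NL, giving 59% + 37% = 96%.
Chain via Pinebrook Mining NL (R3): 96% × 74% = 71.04% of Oakhollow Foods Inc.
71.04% falls short of the 80% threshold by 8.96 percentage points.

8.96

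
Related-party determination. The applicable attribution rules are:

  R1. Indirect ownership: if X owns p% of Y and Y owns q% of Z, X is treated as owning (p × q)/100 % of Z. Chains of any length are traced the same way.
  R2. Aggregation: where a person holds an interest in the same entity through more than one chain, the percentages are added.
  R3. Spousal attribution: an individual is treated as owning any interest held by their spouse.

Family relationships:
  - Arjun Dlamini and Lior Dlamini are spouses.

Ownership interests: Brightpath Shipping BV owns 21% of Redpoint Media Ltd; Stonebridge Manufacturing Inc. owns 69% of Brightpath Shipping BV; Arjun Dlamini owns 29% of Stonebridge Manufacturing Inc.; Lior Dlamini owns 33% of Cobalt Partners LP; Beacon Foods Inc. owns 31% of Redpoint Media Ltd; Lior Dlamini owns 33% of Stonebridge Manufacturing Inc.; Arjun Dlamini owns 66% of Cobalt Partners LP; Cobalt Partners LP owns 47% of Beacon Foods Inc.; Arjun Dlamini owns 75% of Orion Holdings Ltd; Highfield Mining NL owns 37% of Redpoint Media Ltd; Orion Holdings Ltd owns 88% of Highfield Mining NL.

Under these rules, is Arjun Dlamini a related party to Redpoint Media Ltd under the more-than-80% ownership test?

No

By spousal attribution (R3), Arjun Dlamini is treated as also owning Lior Dlamini's interest in Cobalt Partners LP, giving 66% + 33% = 99%.
By spousal attribution (R3), Arjun Dlamini is treated as also owning Lior Dlamini's interest in Stonebridge Manufacturing Inc, giving 29% + 33% = 62%.
Chain via Orion Holdings Ltd → Highfield Mining NL (R1): 75% × 88% × 37% = 24.42% of Redpoint Media Ltd.
Chain via Cobalt Partners LP → Beacon Foods Inc. (R1): 99% × 47% × 31% = 14.4243% of Redpoint Media Ltd.
Chain via Stonebridge Manufacturing Inc. → Brightpath Shipping BV (R1): 62% × 69% × 21% = 8.9838% of Redpoint Media Ltd.
Aggregating (R2): 24.42% + 14.4243% + 8.9838% = 47.8281%.
47.8281% does not exceed the 80% threshold, so Arjun is not a related party to Redpoint Media Ltd.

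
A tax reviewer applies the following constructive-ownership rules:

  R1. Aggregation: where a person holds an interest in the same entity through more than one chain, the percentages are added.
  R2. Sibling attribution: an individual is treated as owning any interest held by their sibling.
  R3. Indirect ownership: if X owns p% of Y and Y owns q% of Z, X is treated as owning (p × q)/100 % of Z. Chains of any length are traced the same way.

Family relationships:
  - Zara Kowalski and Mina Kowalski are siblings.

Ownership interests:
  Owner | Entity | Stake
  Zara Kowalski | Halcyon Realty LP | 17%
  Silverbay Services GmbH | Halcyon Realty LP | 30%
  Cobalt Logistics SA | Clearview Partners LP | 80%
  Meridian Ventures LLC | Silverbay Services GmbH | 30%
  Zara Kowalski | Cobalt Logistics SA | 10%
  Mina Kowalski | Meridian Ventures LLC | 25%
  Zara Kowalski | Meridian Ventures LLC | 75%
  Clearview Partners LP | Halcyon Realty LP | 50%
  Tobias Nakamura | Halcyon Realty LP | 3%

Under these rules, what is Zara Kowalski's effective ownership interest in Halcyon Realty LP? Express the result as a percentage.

By sibling attribution (R2), Zara Kowalski is treated as also owning Mina Kowalski's interest in Meridian Ventures LLC, giving 75% + 25% = 100%.
Chain via Meridian Ventures LLC → Silverbay Services GmbH (R3): 100% × 30% × 30% = 9% of Halcyon Realty LP.
Chain via Cobalt Logistics SA → Clearview Partners LP (R3): 10% × 80% × 50% = 4% of Halcyon Realty LP.
Direct interest in Halcyon Realty LP: 17%.
Aggregating (R1): 9% + 4% + 17% = 30%.

30%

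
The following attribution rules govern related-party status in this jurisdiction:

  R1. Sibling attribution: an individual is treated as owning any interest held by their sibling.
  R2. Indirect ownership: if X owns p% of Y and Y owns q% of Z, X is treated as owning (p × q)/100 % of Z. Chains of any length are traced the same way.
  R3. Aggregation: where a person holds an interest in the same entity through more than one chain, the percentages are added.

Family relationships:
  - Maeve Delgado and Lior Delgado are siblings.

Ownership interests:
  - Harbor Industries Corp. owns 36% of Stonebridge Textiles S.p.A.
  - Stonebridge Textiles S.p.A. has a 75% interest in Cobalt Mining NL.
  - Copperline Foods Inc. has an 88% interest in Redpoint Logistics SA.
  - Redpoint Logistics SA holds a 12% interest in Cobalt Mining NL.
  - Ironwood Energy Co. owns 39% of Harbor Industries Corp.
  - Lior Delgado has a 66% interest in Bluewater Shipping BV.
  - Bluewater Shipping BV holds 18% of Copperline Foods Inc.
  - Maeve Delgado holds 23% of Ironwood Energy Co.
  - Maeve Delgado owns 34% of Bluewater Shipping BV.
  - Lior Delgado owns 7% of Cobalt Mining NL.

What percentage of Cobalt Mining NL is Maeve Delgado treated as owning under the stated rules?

11.3227%

By sibling attribution (R1), Maeve Delgado is treated as also owning Lior Delgado's interest in Bluewater Shipping BV, giving 34% + 66% = 100%.
By sibling attribution (R1), Maeve Delgado is treated as owning Lior Delgado's 7% interest in Cobalt Mining NL.
Chain via Bluewater Shipping BV → Copperline Foods Inc. → Redpoint Logistics SA (R2): 100% × 18% × 88% × 12% = 1.9008% of Cobalt Mining NL.
Chain via Ironwood Energy Co. → Harbor Industries Corp. → Stonebridge Textiles S.p.A. (R2): 23% × 39% × 36% × 75% = 2.4219% of Cobalt Mining NL.
Direct interest in Cobalt Mining NL: 7%.
Aggregating (R3): 1.9008% + 2.4219% + 7% = 11.3227%.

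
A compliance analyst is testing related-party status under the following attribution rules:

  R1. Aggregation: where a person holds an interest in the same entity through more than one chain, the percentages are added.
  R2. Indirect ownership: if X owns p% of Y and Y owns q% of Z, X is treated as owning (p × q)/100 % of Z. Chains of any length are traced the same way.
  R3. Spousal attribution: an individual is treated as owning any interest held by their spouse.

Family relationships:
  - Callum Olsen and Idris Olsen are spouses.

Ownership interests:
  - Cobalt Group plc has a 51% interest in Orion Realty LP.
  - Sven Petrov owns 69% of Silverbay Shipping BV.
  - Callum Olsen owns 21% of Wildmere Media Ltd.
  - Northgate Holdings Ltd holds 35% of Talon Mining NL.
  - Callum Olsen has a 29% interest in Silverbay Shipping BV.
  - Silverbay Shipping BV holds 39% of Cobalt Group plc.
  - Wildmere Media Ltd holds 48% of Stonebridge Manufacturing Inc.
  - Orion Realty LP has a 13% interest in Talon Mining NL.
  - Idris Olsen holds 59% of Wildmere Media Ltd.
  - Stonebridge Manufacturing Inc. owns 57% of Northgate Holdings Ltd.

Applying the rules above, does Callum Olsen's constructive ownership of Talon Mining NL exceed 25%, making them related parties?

No

By spousal attribution (R3), Callum Olsen is treated as also owning Idris Olsen's interest in Wildmere Media Ltd, giving 21% + 59% = 80%.
Chain via Wildmere Media Ltd → Stonebridge Manufacturing Inc. → Northgate Holdings Ltd (R2): 80% × 48% × 57% × 35% = 7.6608% of Talon Mining NL.
Chain via Silverbay Shipping BV → Cobalt Group plc → Orion Realty LP (R2): 29% × 39% × 51% × 13% = 0.749853% of Talon Mining NL.
Aggregating (R1): 7.6608% + 0.749853% = 8.410653%.
8.410653% does not exceed the 25% threshold, so Callum is not a related party to Talon Mining NL.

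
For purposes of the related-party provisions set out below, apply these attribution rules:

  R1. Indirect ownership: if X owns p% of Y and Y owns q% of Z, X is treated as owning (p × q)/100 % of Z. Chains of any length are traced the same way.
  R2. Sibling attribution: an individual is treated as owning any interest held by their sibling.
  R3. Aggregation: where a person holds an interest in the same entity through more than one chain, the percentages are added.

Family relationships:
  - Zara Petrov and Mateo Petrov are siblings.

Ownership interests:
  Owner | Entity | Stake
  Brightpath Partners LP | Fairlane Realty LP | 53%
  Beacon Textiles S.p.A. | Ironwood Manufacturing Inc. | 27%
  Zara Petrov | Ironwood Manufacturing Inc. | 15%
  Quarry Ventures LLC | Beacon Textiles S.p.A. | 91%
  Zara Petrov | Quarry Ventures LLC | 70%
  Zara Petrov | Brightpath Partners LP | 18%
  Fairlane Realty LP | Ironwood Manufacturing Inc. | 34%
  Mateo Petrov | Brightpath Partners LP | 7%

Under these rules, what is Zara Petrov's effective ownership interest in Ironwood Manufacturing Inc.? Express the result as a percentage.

By sibling attribution (R2), Zara Petrov is treated as also owning Mateo Petrov's interest in Brightpath Partners LP, giving 18% + 7% = 25%.
Chain via Quarry Ventures LLC → Beacon Textiles S.p.A. (R1): 70% × 91% × 27% = 17.199% of Ironwood Manufacturing Inc.
Chain via Brightpath Partners LP → Fairlane Realty LP (R1): 25% × 53% × 34% = 4.505% of Ironwood Manufacturing Inc.
Direct interest in Ironwood Manufacturing Inc: 15%.
Aggregating (R3): 17.199% + 4.505% + 15% = 36.704%.

36.704%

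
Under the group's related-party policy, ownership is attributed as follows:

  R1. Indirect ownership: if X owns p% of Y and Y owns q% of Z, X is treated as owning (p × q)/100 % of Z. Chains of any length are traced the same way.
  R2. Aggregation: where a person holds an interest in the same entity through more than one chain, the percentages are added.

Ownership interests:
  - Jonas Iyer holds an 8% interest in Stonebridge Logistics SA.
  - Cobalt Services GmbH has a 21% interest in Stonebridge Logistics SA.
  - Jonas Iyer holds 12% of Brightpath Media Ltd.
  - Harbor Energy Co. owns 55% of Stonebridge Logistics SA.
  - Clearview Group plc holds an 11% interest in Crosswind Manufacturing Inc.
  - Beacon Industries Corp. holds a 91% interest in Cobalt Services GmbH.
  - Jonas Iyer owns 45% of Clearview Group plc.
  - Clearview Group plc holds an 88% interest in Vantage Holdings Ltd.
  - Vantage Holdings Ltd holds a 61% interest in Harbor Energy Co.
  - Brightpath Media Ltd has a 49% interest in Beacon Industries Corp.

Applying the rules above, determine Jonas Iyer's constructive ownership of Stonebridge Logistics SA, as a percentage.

Chain via Clearview Group plc → Vantage Holdings Ltd → Harbor Energy Co. (R1): 45% × 88% × 61% × 55% = 13.2858% of Stonebridge Logistics SA.
Chain via Brightpath Media Ltd → Beacon Industries Corp. → Cobalt Services GmbH (R1): 12% × 49% × 91% × 21% = 1.123668% of Stonebridge Logistics SA.
Direct interest in Stonebridge Logistics SA: 8%.
Aggregating (R2): 13.2858% + 1.123668% + 8% = 22.409468%.

22.409468%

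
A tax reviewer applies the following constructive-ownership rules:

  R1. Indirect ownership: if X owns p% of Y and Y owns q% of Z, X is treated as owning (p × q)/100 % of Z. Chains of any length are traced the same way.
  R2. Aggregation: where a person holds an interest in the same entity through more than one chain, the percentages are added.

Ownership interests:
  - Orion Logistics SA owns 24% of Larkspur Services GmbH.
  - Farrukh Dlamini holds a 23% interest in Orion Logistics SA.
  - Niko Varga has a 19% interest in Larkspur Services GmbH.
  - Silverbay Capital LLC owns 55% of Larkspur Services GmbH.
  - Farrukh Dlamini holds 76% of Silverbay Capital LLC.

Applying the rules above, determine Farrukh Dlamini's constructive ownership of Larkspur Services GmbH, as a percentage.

Chain via Orion Logistics SA (R1): 23% × 24% = 5.52% of Larkspur Services GmbH.
Chain via Silverbay Capital LLC (R1): 76% × 55% = 41.8% of Larkspur Services GmbH.
Aggregating (R2): 5.52% + 41.8% = 47.32%.

47.32%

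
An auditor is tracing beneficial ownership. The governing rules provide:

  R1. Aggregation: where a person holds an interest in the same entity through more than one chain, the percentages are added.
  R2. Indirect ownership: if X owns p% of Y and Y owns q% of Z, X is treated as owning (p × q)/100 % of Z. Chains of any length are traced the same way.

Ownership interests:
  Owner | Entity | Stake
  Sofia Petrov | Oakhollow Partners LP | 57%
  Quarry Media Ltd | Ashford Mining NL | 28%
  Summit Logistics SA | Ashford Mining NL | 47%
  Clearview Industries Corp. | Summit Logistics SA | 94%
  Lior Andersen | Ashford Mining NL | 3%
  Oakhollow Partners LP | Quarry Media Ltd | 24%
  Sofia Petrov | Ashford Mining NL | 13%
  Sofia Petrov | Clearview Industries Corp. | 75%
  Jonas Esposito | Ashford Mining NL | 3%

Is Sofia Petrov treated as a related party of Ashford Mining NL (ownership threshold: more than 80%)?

Chain via Oakhollow Partners LP → Quarry Media Ltd (R2): 57% × 24% × 28% = 3.8304% of Ashford Mining NL.
Chain via Clearview Industries Corp. → Summit Logistics SA (R2): 75% × 94% × 47% = 33.135% of Ashford Mining NL.
Direct interest in Ashford Mining NL: 13%.
Aggregating (R1): 3.8304% + 33.135% + 13% = 49.9654%.
49.9654% does not exceed the 80% threshold, so Sofia is not a related party to Ashford Mining NL.

No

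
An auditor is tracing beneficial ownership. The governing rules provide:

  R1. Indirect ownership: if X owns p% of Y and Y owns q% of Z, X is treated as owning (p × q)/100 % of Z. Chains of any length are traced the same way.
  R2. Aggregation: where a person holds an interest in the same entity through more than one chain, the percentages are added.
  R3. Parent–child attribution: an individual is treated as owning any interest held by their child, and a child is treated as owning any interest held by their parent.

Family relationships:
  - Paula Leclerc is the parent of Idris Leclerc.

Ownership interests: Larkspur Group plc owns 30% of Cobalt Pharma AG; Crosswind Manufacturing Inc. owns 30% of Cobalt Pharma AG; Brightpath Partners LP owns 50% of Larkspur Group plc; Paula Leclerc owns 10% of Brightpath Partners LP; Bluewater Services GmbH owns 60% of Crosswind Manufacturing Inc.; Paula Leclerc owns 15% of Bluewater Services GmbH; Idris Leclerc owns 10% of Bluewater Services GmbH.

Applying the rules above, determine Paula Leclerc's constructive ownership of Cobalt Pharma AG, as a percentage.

By parent–child attribution (R3), Paula Leclerc is treated as also owning Idris Leclerc's interest in Bluewater Services GmbH, giving 15% + 10% = 25%.
Chain via Bluewater Services GmbH → Crosswind Manufacturing Inc. (R1): 25% × 60% × 30% = 4.5% of Cobalt Pharma AG.
Chain via Brightpath Partners LP → Larkspur Group plc (R1): 10% × 50% × 30% = 1.5% of Cobalt Pharma AG.
Aggregating (R2): 4.5% + 1.5% = 6%.

6%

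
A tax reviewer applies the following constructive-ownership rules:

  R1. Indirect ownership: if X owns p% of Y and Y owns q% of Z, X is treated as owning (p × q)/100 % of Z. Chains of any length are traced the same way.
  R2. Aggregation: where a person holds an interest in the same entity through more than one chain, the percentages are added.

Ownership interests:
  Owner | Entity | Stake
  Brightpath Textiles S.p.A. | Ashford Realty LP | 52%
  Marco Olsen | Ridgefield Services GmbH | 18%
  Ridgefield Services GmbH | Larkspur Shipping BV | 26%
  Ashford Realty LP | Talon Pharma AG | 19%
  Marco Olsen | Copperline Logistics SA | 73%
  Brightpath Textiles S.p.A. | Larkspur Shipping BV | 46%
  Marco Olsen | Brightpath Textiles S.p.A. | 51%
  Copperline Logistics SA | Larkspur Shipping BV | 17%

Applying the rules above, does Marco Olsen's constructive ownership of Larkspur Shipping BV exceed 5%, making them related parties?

Yes

Chain via Copperline Logistics SA (R1): 73% × 17% = 12.41% of Larkspur Shipping BV.
Chain via Brightpath Textiles S.p.A. (R1): 51% × 46% = 23.46% of Larkspur Shipping BV.
Chain via Ridgefield Services GmbH (R1): 18% × 26% = 4.68% of Larkspur Shipping BV.
Aggregating (R2): 12.41% + 23.46% + 4.68% = 40.55%.
40.55% exceeds the 5% threshold, so Marco is a related party to Larkspur Shipping BV.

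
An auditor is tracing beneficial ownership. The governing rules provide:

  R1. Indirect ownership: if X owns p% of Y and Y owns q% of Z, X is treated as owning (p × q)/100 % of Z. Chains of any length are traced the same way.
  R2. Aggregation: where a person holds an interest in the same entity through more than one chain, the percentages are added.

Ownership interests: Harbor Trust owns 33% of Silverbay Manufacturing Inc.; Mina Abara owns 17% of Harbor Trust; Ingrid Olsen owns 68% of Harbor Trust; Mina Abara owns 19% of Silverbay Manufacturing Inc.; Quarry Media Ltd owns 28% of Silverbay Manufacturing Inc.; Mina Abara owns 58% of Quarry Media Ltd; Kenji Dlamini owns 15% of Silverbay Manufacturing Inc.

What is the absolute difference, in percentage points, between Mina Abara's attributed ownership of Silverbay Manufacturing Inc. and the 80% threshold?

Chain via Quarry Media Ltd (R1): 58% × 28% = 16.24% of Silverbay Manufacturing Inc.
Chain via Harbor Trust (R1): 17% × 33% = 5.61% of Silverbay Manufacturing Inc.
Direct interest in Silverbay Manufacturing Inc: 19%.
Aggregating (R2): 16.24% + 5.61% + 19% = 40.85%.
40.85% falls short of the 80% threshold by 39.15 percentage points.

39.15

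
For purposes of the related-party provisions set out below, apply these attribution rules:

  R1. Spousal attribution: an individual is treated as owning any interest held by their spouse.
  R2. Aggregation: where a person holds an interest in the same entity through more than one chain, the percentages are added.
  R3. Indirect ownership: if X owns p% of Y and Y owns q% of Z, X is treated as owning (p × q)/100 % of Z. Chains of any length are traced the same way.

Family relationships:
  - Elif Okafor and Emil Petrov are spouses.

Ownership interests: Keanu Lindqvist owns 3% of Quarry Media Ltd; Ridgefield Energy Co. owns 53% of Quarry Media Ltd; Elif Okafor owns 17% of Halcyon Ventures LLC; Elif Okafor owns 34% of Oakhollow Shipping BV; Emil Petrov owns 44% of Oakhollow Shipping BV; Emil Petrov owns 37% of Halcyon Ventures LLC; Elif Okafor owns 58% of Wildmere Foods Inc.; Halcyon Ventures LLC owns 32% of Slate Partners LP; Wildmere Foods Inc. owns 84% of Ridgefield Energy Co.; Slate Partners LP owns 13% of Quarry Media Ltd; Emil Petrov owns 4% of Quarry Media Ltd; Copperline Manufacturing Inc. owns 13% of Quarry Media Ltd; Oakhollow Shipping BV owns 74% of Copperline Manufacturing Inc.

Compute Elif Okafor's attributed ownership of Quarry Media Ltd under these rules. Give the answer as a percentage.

By spousal attribution (R1), Elif Okafor is treated as also owning Emil Petrov's interest in Halcyon Ventures LLC, giving 17% + 37% = 54%.
By spousal attribution (R1), Elif Okafor is treated as also owning Emil Petrov's interest in Oakhollow Shipping BV, giving 34% + 44% = 78%.
By spousal attribution (R1), Elif Okafor is treated as owning Emil Petrov's 4% interest in Quarry Media Ltd.
Chain via Wildmere Foods Inc. → Ridgefield Energy Co. (R3): 58% × 84% × 53% = 25.8216% of Quarry Media Ltd.
Chain via Halcyon Ventures LLC → Slate Partners LP (R3): 54% × 32% × 13% = 2.2464% of Quarry Media Ltd.
Chain via Oakhollow Shipping BV → Copperline Manufacturing Inc. (R3): 78% × 74% × 13% = 7.5036% of Quarry Media Ltd.
Direct interest in Quarry Media Ltd: 4%.
Aggregating (R2): 25.8216% + 2.2464% + 7.5036% + 4% = 39.5716%.

39.5716%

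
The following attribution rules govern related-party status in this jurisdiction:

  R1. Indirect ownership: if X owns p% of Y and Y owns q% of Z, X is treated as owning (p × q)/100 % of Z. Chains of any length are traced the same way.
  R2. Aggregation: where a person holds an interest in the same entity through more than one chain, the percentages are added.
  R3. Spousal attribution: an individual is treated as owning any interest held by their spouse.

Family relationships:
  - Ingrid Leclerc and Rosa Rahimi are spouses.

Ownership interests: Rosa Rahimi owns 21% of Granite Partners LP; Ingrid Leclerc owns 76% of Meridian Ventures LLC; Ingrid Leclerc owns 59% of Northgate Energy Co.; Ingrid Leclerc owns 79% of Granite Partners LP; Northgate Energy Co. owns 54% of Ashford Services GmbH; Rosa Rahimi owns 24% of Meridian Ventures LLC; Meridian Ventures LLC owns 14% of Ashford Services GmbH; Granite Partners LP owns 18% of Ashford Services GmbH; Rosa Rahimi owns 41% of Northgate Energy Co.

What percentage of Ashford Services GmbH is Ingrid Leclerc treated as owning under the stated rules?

86%

By spousal attribution (R3), Ingrid Leclerc is treated as also owning Rosa Rahimi's interest in Northgate Energy Co, giving 59% + 41% = 100%.
By spousal attribution (R3), Ingrid Leclerc is treated as also owning Rosa Rahimi's interest in Meridian Ventures LLC, giving 76% + 24% = 100%.
By spousal attribution (R3), Ingrid Leclerc is treated as also owning Rosa Rahimi's interest in Granite Partners LP, giving 79% + 21% = 100%.
Chain via Northgate Energy Co. (R1): 100% × 54% = 54% of Ashford Services GmbH.
Chain via Meridian Ventures LLC (R1): 100% × 14% = 14% of Ashford Services GmbH.
Chain via Granite Partners LP (R1): 100% × 18% = 18% of Ashford Services GmbH.
Aggregating (R2): 54% + 14% + 18% = 86%.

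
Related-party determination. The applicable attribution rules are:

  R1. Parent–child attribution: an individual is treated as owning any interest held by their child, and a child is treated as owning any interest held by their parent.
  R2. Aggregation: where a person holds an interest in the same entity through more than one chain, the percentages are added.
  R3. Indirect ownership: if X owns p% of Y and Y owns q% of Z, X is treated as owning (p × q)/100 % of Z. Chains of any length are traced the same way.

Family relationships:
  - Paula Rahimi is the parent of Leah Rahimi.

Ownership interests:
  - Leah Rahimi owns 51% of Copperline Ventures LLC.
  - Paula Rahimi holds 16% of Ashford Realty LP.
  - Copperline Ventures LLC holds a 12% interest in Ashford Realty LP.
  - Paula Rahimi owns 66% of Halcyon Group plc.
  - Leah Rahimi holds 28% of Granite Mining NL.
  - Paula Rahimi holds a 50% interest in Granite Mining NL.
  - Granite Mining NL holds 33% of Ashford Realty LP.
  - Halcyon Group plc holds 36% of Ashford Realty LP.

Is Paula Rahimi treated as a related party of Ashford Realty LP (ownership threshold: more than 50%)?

By parent–child attribution (R1), Paula Rahimi is treated as also owning Leah Rahimi's interest in Granite Mining NL, giving 50% + 28% = 78%.
By parent–child attribution (R1), Paula Rahimi is treated as owning Leah Rahimi's 51% interest in Copperline Ventures LLC.
Chain via Granite Mining NL (R3): 78% × 33% = 25.74% of Ashford Realty LP.
Chain via Halcyon Group plc (R3): 66% × 36% = 23.76% of Ashford Realty LP.
Direct interest in Ashford Realty LP: 16%.
Chain via Copperline Ventures LLC (R3): 51% × 12% = 6.12% of Ashford Realty LP.
Aggregating (R2): 25.74% + 23.76% + 16% + 6.12% = 71.62%.
71.62% exceeds the 50% threshold, so Paula is a related party to Ashford Realty LP.

Yes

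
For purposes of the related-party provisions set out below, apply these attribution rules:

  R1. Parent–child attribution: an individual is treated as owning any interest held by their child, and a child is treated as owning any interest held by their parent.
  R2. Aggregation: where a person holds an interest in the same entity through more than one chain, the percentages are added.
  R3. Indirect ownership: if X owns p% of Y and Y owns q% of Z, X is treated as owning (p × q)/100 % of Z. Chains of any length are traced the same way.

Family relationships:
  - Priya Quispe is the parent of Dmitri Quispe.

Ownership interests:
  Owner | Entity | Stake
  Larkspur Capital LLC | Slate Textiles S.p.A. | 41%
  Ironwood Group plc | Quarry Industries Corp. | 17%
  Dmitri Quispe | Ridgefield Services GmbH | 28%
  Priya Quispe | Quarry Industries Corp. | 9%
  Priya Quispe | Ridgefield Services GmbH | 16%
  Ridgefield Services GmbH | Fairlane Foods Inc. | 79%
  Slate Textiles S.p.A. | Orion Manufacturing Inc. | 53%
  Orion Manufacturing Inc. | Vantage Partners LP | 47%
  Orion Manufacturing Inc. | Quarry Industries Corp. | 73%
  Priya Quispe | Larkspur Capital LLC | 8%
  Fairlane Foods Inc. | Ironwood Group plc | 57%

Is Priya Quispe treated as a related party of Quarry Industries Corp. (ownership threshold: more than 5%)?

Yes

By parent–child attribution (R1), Priya Quispe is treated as also owning Dmitri Quispe's interest in Ridgefield Services GmbH, giving 16% + 28% = 44%.
Chain via Ridgefield Services GmbH → Fairlane Foods Inc. → Ironwood Group plc (R3): 44% × 79% × 57% × 17% = 3.368244% of Quarry Industries Corp.
Chain via Larkspur Capital LLC → Slate Textiles S.p.A. → Orion Manufacturing Inc. (R3): 8% × 41% × 53% × 73% = 1.269032% of Quarry Industries Corp.
Direct interest in Quarry Industries Corp: 9%.
Aggregating (R2): 3.368244% + 1.269032% + 9% = 13.637276%.
13.637276% exceeds the 5% threshold, so Priya is a related party to Quarry Industries Corp.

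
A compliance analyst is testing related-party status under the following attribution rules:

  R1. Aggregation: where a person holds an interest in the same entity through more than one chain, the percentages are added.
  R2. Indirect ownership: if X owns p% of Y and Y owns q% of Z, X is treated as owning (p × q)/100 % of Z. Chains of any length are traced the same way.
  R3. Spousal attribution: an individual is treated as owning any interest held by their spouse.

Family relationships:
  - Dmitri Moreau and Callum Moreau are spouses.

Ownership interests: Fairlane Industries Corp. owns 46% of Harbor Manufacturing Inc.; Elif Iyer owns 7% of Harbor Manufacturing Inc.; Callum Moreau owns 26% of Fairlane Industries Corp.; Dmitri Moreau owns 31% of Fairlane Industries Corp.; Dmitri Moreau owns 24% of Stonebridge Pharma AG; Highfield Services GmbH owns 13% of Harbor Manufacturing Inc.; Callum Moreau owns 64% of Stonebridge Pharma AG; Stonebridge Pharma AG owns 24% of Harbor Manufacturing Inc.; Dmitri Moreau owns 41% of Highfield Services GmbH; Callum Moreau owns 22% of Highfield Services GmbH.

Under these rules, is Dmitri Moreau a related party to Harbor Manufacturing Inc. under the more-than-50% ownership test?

Yes

By spousal attribution (R3), Dmitri Moreau is treated as also owning Callum Moreau's interest in Highfield Services GmbH, giving 41% + 22% = 63%.
By spousal attribution (R3), Dmitri Moreau is treated as also owning Callum Moreau's interest in Fairlane Industries Corp, giving 31% + 26% = 57%.
By spousal attribution (R3), Dmitri Moreau is treated as also owning Callum Moreau's interest in Stonebridge Pharma AG, giving 24% + 64% = 88%.
Chain via Highfield Services GmbH (R2): 63% × 13% = 8.19% of Harbor Manufacturing Inc.
Chain via Fairlane Industries Corp. (R2): 57% × 46% = 26.22% of Harbor Manufacturing Inc.
Chain via Stonebridge Pharma AG (R2): 88% × 24% = 21.12% of Harbor Manufacturing Inc.
Aggregating (R1): 8.19% + 26.22% + 21.12% = 55.53%.
55.53% exceeds the 50% threshold, so Dmitri is a related party to Harbor Manufacturing Inc.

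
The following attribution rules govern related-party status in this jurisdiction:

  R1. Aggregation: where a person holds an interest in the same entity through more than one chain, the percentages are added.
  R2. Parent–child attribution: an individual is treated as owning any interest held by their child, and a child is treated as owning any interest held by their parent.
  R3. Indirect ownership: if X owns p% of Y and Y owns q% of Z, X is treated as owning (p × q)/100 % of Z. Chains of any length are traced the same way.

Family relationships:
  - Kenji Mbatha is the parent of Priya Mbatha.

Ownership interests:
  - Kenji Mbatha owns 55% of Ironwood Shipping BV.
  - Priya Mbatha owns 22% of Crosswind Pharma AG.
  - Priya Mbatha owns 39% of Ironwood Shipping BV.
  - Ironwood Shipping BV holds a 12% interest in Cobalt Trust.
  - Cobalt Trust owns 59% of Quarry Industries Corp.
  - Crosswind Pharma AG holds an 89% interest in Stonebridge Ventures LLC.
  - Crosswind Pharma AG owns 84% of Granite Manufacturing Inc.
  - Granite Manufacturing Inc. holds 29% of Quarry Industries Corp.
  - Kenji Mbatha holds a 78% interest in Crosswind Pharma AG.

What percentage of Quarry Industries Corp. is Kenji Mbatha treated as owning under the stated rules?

31.0152%

By parent–child attribution (R2), Kenji Mbatha is treated as also owning Priya Mbatha's interest in Crosswind Pharma AG, giving 78% + 22% = 100%.
By parent–child attribution (R2), Kenji Mbatha is treated as also owning Priya Mbatha's interest in Ironwood Shipping BV, giving 55% + 39% = 94%.
Chain via Crosswind Pharma AG → Granite Manufacturing Inc. (R3): 100% × 84% × 29% = 24.36% of Quarry Industries Corp.
Chain via Ironwood Shipping BV → Cobalt Trust (R3): 94% × 12% × 59% = 6.6552% of Quarry Industries Corp.
Aggregating (R1): 24.36% + 6.6552% = 31.0152%.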